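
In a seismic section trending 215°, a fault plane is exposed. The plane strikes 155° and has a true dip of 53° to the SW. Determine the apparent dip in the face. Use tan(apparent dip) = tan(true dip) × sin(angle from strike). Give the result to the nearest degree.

49°

The section lies 60° from the strike.
tan(apparent dip) = tan 53° · sin 60° = 1.1493
α = arctan(1.1493) = 48.97°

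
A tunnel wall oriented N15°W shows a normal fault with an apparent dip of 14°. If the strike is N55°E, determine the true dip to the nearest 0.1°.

The section is 70° from the strike.
tan(true dip) = tan 14° / sin 70° = 0.2653
δ = arctan(0.2653) = 14.86°

14.9°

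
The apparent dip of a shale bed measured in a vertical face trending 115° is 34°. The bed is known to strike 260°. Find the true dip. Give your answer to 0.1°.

The section is 35° from the strike.
tan δ = tan α / sin β = tan 34° / sin 35° = 0.6745 / 0.5736 = 1.1760
true dip = arctan 1.1760 = 49.62°

49.6°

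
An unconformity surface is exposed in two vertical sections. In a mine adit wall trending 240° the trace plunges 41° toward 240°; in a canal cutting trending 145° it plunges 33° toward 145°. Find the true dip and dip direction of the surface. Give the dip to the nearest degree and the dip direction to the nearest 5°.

true dip 49°, dip direction 200°

Each apparent-dip line lies in the plane. As unit vectors (x east, y north, z up), v₁ plunges 41°→240° and v₂ plunges 33°→145°.
n = v₁ × v₂ = (-0.245, -0.672, 0.631) (taken with n_z > 0).
True dip = arccos(n_z / |n|) = arccos(0.6615) = 48.6°.
The horizontal component of n points toward azimuth atan2(n_x, n_y) = 200°, the dip direction.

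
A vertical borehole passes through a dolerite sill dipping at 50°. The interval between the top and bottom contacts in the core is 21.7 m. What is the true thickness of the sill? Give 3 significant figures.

13.9 m

True thickness t = h · cos(dip) = 21.7 × cos 50°
t = 21.7 × 0.6428 = 13.948 m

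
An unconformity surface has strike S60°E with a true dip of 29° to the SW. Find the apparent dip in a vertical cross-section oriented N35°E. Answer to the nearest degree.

29°

Angle between strike (S60°E) and section (N35°E): β = 85°.
tan(apparent dip) = tan 29° · sin 85° = 0.5522
apparent dip = arctan 0.5522 = 28.91°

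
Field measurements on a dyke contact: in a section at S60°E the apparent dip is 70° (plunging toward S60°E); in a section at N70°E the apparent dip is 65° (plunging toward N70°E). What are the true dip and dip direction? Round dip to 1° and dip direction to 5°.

Represent each trace as a vector plunging at its apparent dip toward its trend (east-north-up frame): v₁ = (0.296, -0.171, -0.940), v₂ = (0.397, 0.145, -0.906).
n = v₁ × v₂ = (0.291, -0.105, 0.111) (taken with n_z > 0).
Dip δ = arctan(|n_h|/n_z) = arctan(0.309/0.111) = 70.3°.
Dip direction = atan2(0.291, -0.105) = 110° (azimuth of n's horizontal projection).

true dip 70°, dip direction 110°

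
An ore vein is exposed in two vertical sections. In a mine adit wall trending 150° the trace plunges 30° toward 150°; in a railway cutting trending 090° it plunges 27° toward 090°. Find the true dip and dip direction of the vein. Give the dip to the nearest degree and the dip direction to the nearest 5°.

true dip 32°, dip direction 125°

Each apparent-dip line lies in the plane. As unit vectors (x east, y north, z up), v₁ plunges 30°→150° and v₂ plunges 27°→090°.
n = v₁ × v₂ = (0.340, -0.249, 0.668) (taken with n_z > 0).
True dip = arccos(n_z / |n|) = arccos(0.8456) = 32.3°.
Dip direction = azimuth of (n_x, n_y) = atan2(0.340, -0.249) = 126°.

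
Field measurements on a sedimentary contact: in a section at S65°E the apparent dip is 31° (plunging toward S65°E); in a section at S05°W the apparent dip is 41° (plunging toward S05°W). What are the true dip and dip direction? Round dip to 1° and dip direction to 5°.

The two traces are lines in the plane: v₁ = (sin 115°·cos 31°, cos 115°·cos 31°, −sin 31°), v₂ = (sin 185°·cos 41°, cos 185°·cos 41°, −sin 41°).
Cross product v₁ × v₂ gives the pole to the plane: n ∝ (0.150, -0.544, 0.608).
True dip = arccos(n_z / |n|) = arccos(0.7332) = 42.8°.
Dip direction = azimuth of (n_x, n_y) = atan2(0.150, -0.544) = 165°.

true dip 43°, dip direction 165°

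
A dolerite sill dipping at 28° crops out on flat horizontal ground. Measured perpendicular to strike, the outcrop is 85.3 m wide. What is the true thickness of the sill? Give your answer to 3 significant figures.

40.0 m

True thickness t = w · sin(dip) = 85.3 × sin 28°
t = 85.3 × 0.4695 = 40.046 m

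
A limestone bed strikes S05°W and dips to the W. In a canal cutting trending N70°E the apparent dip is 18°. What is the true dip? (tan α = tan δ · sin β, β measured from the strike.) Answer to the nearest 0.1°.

β = acute angle between strike S05°W and section N70°E = 65°.
tan δ = tan α / sin β = tan 18° / sin 65° = 0.3249 / 0.9063 = 0.3585
true dip = arctan 0.3585 = 19.72°

19.7°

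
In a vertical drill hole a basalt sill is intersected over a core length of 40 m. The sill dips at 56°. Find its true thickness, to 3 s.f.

True thickness t = h · cos(dip) = 40 × cos 56°
t = 40 × 0.5592 = 22.368 m

22.4 m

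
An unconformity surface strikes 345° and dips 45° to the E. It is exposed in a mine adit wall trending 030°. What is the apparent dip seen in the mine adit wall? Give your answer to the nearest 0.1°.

35.3°

The section lies 45° from the strike.
tan(apparent dip) = tan 45° · sin 45° = 0.7071
α = arctan(0.7071) = 35.26°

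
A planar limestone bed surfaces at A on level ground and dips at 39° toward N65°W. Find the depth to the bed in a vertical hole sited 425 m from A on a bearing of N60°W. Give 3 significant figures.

343 m

The hole lies 5° from the dip direction, so the down-dip offset is 425 × cos 5° = 423.38 m.
Depth = down-dip offset × tan(dip) = 423.38 × tan 39° = 423.38 × 0.8098
Depth = 342.85 m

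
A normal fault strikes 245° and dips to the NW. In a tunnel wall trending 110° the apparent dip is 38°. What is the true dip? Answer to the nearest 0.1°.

47.9°

β = acute angle between strike 245° and section 110° = 45°.
tan δ = tan α / sin β = tan 38° / sin 45° = 0.7813 / 0.7071 = 1.1049
δ = arctan(1.1049) = 47.85°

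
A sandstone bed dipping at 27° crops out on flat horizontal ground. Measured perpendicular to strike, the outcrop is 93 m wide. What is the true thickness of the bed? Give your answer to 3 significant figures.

True thickness t = w · sin(dip) = 93 × sin 27°
t = 93 × 0.4540 = 42.221 m

42.2 m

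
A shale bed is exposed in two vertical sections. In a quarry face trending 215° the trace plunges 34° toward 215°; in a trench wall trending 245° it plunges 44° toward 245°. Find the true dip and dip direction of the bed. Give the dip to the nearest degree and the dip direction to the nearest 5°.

Represent each trace as a vector plunging at its apparent dip toward its trend (east-north-up frame): v₁ = (-0.476, -0.679, -0.559), v₂ = (-0.652, -0.304, -0.695).
The plane normal is n = v₁ × v₂ ∝ (-0.302, -0.034, 0.298).
tan δ = √(n_x²+n_y²)/n_z = 0.304/0.298, so δ = 45.5°.
Dip direction = atan2(-0.302, -0.034) = 264° (azimuth of n's horizontal projection).

true dip 46°, dip direction 265°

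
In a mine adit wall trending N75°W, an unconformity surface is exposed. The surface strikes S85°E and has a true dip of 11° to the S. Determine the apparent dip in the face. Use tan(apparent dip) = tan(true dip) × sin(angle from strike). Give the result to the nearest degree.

2°

Angle between strike (S85°E) and section (N75°W): β = 10°.
tan(apparent dip) = tan 11° · sin 10° = 0.0338
apparent dip = arctan 0.0338 = 1.93°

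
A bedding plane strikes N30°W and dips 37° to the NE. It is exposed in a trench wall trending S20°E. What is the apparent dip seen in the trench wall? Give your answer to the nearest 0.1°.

7.5°

Angle between strike (N30°W) and section (S20°E): β = 10°.
tan(apparent dip) = tan 37° · sin 10° = 0.1309
apparent dip = arctan 0.1309 = 7.45°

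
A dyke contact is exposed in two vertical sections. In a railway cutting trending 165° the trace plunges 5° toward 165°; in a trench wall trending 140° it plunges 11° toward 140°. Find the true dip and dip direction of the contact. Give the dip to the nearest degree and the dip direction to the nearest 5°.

true dip 16°, dip direction 095°

Represent each trace as a vector plunging at its apparent dip toward its trend (east-north-up frame): v₁ = (0.258, -0.962, -0.087), v₂ = (0.631, -0.752, -0.191).
n = v₁ × v₂ = (0.118, -0.006, 0.413) (taken with n_z > 0).
True dip = arccos(n_z / |n|) = arccos(0.9614) = 16.0°.
The horizontal component of n points toward azimuth atan2(n_x, n_y) = 93°, the dip direction.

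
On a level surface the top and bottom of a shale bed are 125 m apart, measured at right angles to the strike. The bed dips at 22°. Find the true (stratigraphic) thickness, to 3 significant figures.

True thickness t = w · sin(dip) = 125 × sin 22°
t = 125 × 0.3746 = 46.826 m

46.8 m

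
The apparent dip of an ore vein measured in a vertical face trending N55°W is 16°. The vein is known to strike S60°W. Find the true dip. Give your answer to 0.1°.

17.6°

β = acute angle between strike S60°W and section N55°W = 65°.
tan(true dip) = tan 16° / sin 65° = 0.3164
δ = arctan(0.3164) = 17.56°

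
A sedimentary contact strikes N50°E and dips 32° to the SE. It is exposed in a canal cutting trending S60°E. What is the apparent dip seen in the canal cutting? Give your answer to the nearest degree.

Angle between strike (N50°E) and section (S60°E): β = 70°.
tan α = tan 32° × sin 70° = 0.6249 × 0.9397 = 0.5872
apparent dip = arctan 0.5872 = 30.42°

30°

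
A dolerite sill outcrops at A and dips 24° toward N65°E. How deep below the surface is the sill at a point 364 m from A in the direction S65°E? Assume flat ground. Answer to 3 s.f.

The hole lies 50° from the dip direction, so the down-dip offset is 364 × cos 50° = 233.97 m.
Depth = down-dip offset × tan(dip) = 233.97 × tan 24° = 233.97 × 0.4452
Depth = 104.17 m

104 m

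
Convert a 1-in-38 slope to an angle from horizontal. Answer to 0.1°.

1.5°

tan θ = 1/38 = 0.0263
θ = arctan(0.0263) = 1.51°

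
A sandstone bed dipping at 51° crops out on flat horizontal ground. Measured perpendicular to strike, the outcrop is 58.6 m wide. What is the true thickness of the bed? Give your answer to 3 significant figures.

45.5 m

True thickness t = w · sin(dip) = 58.6 × sin 51°
t = 58.6 × 0.7771 = 45.541 m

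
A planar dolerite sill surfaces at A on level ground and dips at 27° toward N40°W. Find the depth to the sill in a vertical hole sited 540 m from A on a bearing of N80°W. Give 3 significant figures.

211 m

The hole lies 40° from the dip direction, so the down-dip offset is 540 × cos 40° = 413.66 m.
Depth = down-dip offset × tan(dip) = 413.66 × tan 27° = 413.66 × 0.5095
Depth = 210.77 m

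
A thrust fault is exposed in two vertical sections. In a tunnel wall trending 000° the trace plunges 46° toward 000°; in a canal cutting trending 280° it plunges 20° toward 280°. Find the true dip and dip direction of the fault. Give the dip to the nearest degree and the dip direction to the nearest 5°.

true dip 46°, dip direction 350°

Represent each trace as a vector plunging at its apparent dip toward its trend (east-north-up frame): v₁ = (0.000, 0.695, -0.719), v₂ = (-0.925, 0.163, -0.342).
n = v₁ × v₂ = (-0.120, 0.666, 0.643) (taken with n_z > 0).
tan δ = √(n_x²+n_y²)/n_z = 0.676/0.643, so δ = 46.5°.
Dip direction = atan2(-0.120, 0.666) = 350° (azimuth of n's horizontal projection).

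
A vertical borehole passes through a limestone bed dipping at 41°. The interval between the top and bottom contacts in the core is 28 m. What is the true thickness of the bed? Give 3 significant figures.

True thickness t = h · cos(dip) = 28 × cos 41°
t = 28 × 0.7547 = 21.132 m

21.1 m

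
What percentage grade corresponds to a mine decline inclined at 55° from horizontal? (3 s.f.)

grade % = 100 × tan 55° = 100 × 1.4281

143%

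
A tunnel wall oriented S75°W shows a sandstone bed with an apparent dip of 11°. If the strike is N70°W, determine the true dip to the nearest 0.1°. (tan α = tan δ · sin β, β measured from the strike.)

β = acute angle between strike N70°W and section S75°W = 35°.
tan δ = tan α / sin β = tan 11° / sin 35° = 0.1944 / 0.5736 = 0.3389
true dip = arctan 0.3389 = 18.72°

18.7°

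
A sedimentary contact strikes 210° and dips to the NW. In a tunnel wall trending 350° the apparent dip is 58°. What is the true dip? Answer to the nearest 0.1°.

68.1°

β = acute angle between strike 210° and section 350° = 40°.
tan δ = tan α / sin β = tan 58° / sin 40° = 1.6003 / 0.6428 = 2.4897
true dip = arctan 2.4897 = 68.12°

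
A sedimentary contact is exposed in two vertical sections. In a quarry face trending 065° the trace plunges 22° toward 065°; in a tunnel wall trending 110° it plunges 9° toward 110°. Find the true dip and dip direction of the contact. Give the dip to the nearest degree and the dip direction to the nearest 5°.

true dip 24°, dip direction 040°

Represent each trace as a vector plunging at its apparent dip toward its trend (east-north-up frame): v₁ = (0.840, 0.392, -0.375), v₂ = (0.928, -0.338, -0.156).
Cross product v₁ × v₂ gives the pole to the plane: n ∝ (0.188, 0.216, 0.648).
Dip δ = arctan(|n_h|/n_z) = arctan(0.286/0.648) = 23.9°.
The horizontal component of n points toward azimuth atan2(n_x, n_y) = 41°, the dip direction.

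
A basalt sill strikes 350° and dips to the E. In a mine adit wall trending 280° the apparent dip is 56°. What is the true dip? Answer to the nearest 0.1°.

57.6°

The section is 70° from the strike.
tan(true dip) = tan 56° / sin 70° = 1.5777
true dip = arctan 1.5777 = 57.63°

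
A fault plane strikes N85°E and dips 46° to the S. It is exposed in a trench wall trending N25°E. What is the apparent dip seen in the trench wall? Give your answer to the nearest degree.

42°

The section lies 60° from the strike.
tan α = tan 46° × sin 60° = 1.0355 × 0.8660 = 0.8968
α = arctan(0.8968) = 41.89°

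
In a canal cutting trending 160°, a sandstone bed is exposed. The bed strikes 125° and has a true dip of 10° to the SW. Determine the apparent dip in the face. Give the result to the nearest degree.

6°

Angle between strike (125°) and section (160°): β = 35°.
tan α = tan 10° × sin 35° = 0.1763 × 0.5736 = 0.1011
apparent dip = arctan 0.1011 = 5.78°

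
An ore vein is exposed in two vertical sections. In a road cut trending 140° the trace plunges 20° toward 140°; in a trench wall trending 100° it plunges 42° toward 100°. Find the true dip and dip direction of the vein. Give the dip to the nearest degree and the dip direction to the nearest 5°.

Represent each trace as a vector plunging at its apparent dip toward its trend (east-north-up frame): v₁ = (0.604, -0.720, -0.342), v₂ = (0.732, -0.129, -0.669).
n = v₁ × v₂ = (0.438, 0.154, 0.449) (taken with n_z > 0).
Dip δ = arctan(|n_h|/n_z) = arctan(0.464/0.449) = 45.9°.
Dip direction = azimuth of (n_x, n_y) = atan2(0.438, 0.154) = 71°.

true dip 46°, dip direction 070°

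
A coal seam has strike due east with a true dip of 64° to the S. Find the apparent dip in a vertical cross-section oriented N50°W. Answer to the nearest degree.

Angle between strike (due east) and section (N50°W): β = 40°.
tan(apparent dip) = tan 64° · sin 40° = 1.3179
α = arctan(1.3179) = 52.81°

53°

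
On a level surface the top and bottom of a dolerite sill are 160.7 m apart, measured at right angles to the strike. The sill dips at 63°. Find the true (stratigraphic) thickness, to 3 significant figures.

143 m

True thickness t = w · sin(dip) = 160.7 × sin 63°
t = 160.7 × 0.8910 = 143.185 m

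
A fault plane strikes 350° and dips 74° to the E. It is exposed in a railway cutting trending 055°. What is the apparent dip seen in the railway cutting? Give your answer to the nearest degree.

Angle between strike (350°) and section (055°): β = 65°.
tan(apparent dip) = tan 74° · sin 65° = 3.1607
apparent dip = arctan 3.1607 = 72.44°

72°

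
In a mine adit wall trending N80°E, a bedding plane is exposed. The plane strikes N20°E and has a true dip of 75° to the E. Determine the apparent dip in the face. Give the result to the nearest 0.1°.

The strike is N20°E and the section trends N80°E; the acute angle between them is β = 60°.
tan(apparent dip) = tan 75° · sin 60° = 3.2321
α = arctan(3.2321) = 72.81°

72.8°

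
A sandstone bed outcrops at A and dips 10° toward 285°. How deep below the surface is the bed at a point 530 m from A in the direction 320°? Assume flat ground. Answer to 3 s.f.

The hole lies 35° from the dip direction, so the down-dip offset is 530 × cos 35° = 434.15 m.
Depth = down-dip offset × tan(dip) = 434.15 × tan 10° = 434.15 × 0.1763
Depth = 76.55 m

76.6 m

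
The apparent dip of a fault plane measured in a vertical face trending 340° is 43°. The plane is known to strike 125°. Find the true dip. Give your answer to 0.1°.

58.4°

The section is 35° from the strike.
tan(true dip) = tan 43° / sin 35° = 1.6258
true dip = arctan 1.6258 = 58.40°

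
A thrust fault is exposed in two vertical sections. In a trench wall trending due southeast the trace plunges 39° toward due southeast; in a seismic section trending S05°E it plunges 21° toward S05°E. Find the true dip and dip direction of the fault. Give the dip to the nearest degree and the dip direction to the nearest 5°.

Represent each trace as a vector plunging at its apparent dip toward its trend (east-north-up frame): v₁ = (0.550, -0.550, -0.629), v₂ = (0.081, -0.930, -0.358).
Cross product v₁ × v₂ gives the pole to the plane: n ∝ (0.388, -0.146, 0.466).
Dip δ = arctan(|n_h|/n_z) = arctan(0.415/0.466) = 41.7°.
The horizontal component of n points toward azimuth atan2(n_x, n_y) = 111°, the dip direction.

true dip 42°, dip direction 110°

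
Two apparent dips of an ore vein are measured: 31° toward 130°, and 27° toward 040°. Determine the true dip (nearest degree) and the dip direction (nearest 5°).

Each apparent-dip line lies in the plane. As unit vectors (x east, y north, z up), v₁ plunges 31°→130° and v₂ plunges 27°→040°.
The plane normal is n = v₁ × v₂ ∝ (0.602, 0.003, 0.764).
tan δ = √(n_x²+n_y²)/n_z = 0.602/0.764, so δ = 38.2°.
Dip direction = azimuth of (n_x, n_y) = atan2(0.602, 0.003) = 90°.

true dip 38°, dip direction 090°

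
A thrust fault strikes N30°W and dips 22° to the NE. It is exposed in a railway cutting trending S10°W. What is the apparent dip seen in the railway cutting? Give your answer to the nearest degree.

15°

Angle between strike (N30°W) and section (S10°W): β = 40°.
tan(apparent dip) = tan 22° · sin 40° = 0.2597
apparent dip = arctan 0.2597 = 14.56°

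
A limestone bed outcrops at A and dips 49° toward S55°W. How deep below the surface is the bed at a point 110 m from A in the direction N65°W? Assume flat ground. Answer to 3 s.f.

63.3 m

The hole lies 60° from the dip direction, so the down-dip offset is 110 × cos 60° = 55.00 m.
Depth = down-dip offset × tan(dip) = 55.00 × tan 49° = 55.00 × 1.1504
Depth = 63.27 m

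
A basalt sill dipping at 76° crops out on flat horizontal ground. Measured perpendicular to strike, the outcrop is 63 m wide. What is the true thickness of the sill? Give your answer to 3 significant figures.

61.1 m

True thickness t = w · sin(dip) = 63 × sin 76°
t = 63 × 0.9703 = 61.129 m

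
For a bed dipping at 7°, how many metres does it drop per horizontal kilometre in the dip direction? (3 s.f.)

drop per km = 1000 × tan 7° = 1000 × 0.1228

123 m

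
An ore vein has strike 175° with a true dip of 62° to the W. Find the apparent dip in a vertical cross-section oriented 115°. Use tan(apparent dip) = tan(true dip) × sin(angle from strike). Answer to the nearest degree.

Angle between strike (175°) and section (115°): β = 60°.
tan(apparent dip) = tan 62° · sin 60° = 1.6288
apparent dip = arctan 1.6288 = 58.45°

58°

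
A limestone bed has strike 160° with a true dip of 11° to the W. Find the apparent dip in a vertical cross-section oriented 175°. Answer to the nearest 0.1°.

2.9°

Angle between strike (160°) and section (175°): β = 15°.
tan α = tan 11° × sin 15° = 0.1944 × 0.2588 = 0.0503
α = arctan(0.0503) = 2.88°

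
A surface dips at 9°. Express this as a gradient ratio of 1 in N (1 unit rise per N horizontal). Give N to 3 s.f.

1 in 6.31

1 : N means tan θ = 1/N, so N = 1/tan 9° = 1/0.1584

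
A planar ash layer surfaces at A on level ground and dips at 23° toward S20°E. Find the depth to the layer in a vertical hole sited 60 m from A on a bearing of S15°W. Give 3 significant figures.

The hole lies 35° from the dip direction, so the down-dip offset is 60 × cos 35° = 49.15 m.
Depth = down-dip offset × tan(dip) = 49.15 × tan 23° = 49.15 × 0.4245
Depth = 20.86 m

20.9 m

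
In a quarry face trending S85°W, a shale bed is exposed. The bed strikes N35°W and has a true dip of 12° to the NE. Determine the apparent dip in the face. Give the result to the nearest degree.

The strike is N35°W and the section trends S85°W; the acute angle between them is β = 60°.
tan(apparent dip) = tan 12° · sin 60° = 0.1841
apparent dip = arctan 0.1841 = 10.43°

10°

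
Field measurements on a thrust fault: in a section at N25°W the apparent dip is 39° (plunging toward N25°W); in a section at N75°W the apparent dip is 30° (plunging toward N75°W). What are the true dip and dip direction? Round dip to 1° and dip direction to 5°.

true dip 39°, dip direction 330°

The two traces are lines in the plane: v₁ = (sin 335°·cos 39°, cos 335°·cos 39°, −sin 39°), v₂ = (sin 285°·cos 30°, cos 285°·cos 30°, −sin 30°).
n = v₁ × v₂ = (-0.211, 0.362, 0.516) (taken with n_z > 0).
True dip = arccos(n_z / |n|) = arccos(0.7759) = 39.1°.
Dip direction = azimuth of (n_x, n_y) = atan2(-0.211, 0.362) = 330°.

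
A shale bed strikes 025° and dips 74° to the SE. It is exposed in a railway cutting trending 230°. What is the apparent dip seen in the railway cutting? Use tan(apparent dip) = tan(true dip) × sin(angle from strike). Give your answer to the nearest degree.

The section lies 25° from the strike.
tan(apparent dip) = tan 74° · sin 25° = 1.4738
apparent dip = arctan 1.4738 = 55.84°

56°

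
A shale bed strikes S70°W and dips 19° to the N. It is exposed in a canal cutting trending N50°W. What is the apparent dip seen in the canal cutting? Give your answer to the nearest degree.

Angle between strike (S70°W) and section (N50°W): β = 60°.
tan α = tan 19° × sin 60° = 0.3443 × 0.8660 = 0.2982
α = arctan(0.2982) = 16.60°

17°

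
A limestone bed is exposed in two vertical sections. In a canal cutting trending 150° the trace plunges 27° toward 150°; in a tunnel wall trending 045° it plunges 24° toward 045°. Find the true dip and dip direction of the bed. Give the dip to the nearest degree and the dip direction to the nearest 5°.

true dip 38°, dip direction 100°

Each apparent-dip line lies in the plane. As unit vectors (x east, y north, z up), v₁ plunges 27°→150° and v₂ plunges 24°→045°.
Cross product v₁ × v₂ gives the pole to the plane: n ∝ (0.607, -0.112, 0.786).
Dip δ = arctan(|n_h|/n_z) = arctan(0.617/0.786) = 38.1°.
Dip direction = atan2(0.607, -0.112) = 100° (azimuth of n's horizontal projection).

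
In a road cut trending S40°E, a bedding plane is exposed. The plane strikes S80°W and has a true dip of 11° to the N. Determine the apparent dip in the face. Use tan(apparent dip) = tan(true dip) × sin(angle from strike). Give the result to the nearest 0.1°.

The strike is S80°W and the section trends S40°E; the acute angle between them is β = 60°.
tan(apparent dip) = tan 11° · sin 60° = 0.1683
apparent dip = arctan 0.1683 = 9.56°

9.6°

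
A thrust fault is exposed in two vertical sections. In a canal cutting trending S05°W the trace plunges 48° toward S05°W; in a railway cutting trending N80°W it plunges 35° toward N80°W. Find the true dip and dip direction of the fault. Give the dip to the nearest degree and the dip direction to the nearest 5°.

The two traces are lines in the plane: v₁ = (sin 185°·cos 48°, cos 185°·cos 48°, −sin 48°), v₂ = (sin 280°·cos 35°, cos 280°·cos 35°, −sin 35°).
The plane normal is n = v₁ × v₂ ∝ (-0.488, -0.566, 0.546).
tan δ = √(n_x²+n_y²)/n_z = 0.747/0.546, so δ = 53.8°.
The horizontal component of n points toward azimuth atan2(n_x, n_y) = 221°, the dip direction.

true dip 54°, dip direction 220°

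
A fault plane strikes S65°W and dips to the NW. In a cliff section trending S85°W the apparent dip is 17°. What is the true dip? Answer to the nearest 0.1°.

β = acute angle between strike S65°W and section S85°W = 20°.
tan δ = tan α / sin β = tan 17° / sin 20° = 0.3057 / 0.3420 = 0.8939
true dip = arctan 0.8939 = 41.79°

41.8°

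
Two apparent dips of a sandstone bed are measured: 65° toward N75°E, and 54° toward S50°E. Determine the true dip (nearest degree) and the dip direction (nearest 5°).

true dip 65°, dip direction 080°

Represent each trace as a vector plunging at its apparent dip toward its trend (east-north-up frame): v₁ = (0.408, 0.109, -0.906), v₂ = (0.450, -0.378, -0.809).
The plane normal is n = v₁ × v₂ ∝ (0.431, 0.078, 0.203).
Dip δ = arctan(|n_h|/n_z) = arctan(0.438/0.203) = 65.1°.
Dip direction = atan2(0.431, 0.078) = 80° (azimuth of n's horizontal projection).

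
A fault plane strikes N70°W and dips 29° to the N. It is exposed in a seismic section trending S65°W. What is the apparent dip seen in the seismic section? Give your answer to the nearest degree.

21°

The strike is N70°W and the section trends S65°W; the acute angle between them is β = 45°.
tan α = tan 29° × sin 45° = 0.5543 × 0.7071 = 0.3920
apparent dip = arctan 0.3920 = 21.40°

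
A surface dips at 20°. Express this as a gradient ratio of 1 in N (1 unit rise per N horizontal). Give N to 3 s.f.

1 in 2.75

1 : N means tan θ = 1/N, so N = 1/tan 20° = 1/0.3640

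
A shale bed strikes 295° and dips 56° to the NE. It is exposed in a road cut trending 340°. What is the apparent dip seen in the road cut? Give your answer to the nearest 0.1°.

The section lies 45° from the strike.
tan α = tan 56° × sin 45° = 1.4826 × 0.7071 = 1.0483
apparent dip = arctan 1.0483 = 46.35°

46.4°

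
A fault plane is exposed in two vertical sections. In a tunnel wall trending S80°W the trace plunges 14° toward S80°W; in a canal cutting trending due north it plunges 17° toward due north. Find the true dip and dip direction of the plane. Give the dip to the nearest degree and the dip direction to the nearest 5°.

The two traces are lines in the plane: v₁ = (sin 260°·cos 14°, cos 260°·cos 14°, −sin 14°), v₂ = (sin 0°·cos 17°, cos 0°·cos 17°, −sin 17°).
Cross product v₁ × v₂ gives the pole to the plane: n ∝ (-0.281, 0.279, 0.914).
True dip = arccos(n_z / |n|) = arccos(0.9176) = 23.4°.
Dip direction = atan2(-0.281, 0.279) = 315° (azimuth of n's horizontal projection).

true dip 23°, dip direction 315°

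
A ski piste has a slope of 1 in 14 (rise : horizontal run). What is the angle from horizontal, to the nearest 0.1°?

4.1°

tan θ = 1/14 = 0.0714
θ = arctan(0.0714) = 4.09°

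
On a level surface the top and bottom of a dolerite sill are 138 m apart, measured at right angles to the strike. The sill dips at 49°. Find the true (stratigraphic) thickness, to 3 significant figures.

True thickness t = w · sin(dip) = 138 × sin 49°
t = 138 × 0.7547 = 104.150 m

104 m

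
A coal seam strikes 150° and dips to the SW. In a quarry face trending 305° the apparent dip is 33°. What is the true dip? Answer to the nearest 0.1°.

56.9°

The section is 25° from the strike.
tan(true dip) = tan 33° / sin 25° = 1.5366
δ = arctan(1.5366) = 56.94°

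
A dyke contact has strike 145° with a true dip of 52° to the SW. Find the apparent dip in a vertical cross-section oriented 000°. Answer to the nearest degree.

The strike is 145° and the section trends 000°; the acute angle between them is β = 35°.
tan(apparent dip) = tan 52° · sin 35° = 0.7341
apparent dip = arctan 0.7341 = 36.28°

36°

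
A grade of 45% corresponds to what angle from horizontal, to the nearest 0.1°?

24.2°

tan θ = 45/100 = 0.4500
θ = arctan(0.4500) = 24.23°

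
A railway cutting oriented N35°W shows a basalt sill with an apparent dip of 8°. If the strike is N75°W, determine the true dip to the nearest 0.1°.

12.3°

The section is 40° from the strike.
tan δ = tan α / sin β = tan 8° / sin 40° = 0.1405 / 0.6428 = 0.2186
δ = arctan(0.2186) = 12.33°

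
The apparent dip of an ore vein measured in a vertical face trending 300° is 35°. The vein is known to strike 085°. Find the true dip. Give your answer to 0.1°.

The section is 35° from the strike.
tan δ = tan α / sin β = tan 35° / sin 35° = 0.7002 / 0.5736 = 1.2208
true dip = arctan 1.2208 = 50.68°

50.7°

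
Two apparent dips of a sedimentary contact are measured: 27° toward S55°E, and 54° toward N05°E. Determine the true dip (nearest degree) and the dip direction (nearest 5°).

true dip 63°, dip direction 050°

Each apparent-dip line lies in the plane. As unit vectors (x east, y north, z up), v₁ plunges 27°→S55°E and v₂ plunges 54°→N05°E.
The plane normal is n = v₁ × v₂ ∝ (0.679, 0.567, 0.454).
tan δ = √(n_x²+n_y²)/n_z = 0.885/0.454, so δ = 62.9°.
Dip direction = azimuth of (n_x, n_y) = atan2(0.679, 0.567) = 50°.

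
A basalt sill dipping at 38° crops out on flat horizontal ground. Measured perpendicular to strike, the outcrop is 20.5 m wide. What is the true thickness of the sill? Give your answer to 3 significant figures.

True thickness t = w · sin(dip) = 20.5 × sin 38°
t = 20.5 × 0.6157 = 12.621 m

12.6 m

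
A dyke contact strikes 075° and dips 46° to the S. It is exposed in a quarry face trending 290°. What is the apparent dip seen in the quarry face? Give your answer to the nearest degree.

The strike is 075° and the section trends 290°; the acute angle between them is β = 35°.
tan(apparent dip) = tan 46° · sin 35° = 0.5940
α = arctan(0.5940) = 30.71°

31°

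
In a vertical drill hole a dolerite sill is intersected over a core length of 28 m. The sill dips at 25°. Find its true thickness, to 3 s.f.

True thickness t = h · cos(dip) = 28 × cos 25°
t = 28 × 0.9063 = 25.377 m

25.4 m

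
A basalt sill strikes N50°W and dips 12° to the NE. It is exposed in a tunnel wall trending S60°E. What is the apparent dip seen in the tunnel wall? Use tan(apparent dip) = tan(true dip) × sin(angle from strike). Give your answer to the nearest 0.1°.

The section lies 10° from the strike.
tan α = tan 12° × sin 10° = 0.2126 × 0.1736 = 0.0369
α = arctan(0.0369) = 2.11°

2.1°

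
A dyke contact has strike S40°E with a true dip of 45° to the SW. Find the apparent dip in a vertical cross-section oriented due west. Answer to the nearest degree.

37°

Angle between strike (S40°E) and section (due west): β = 50°.
tan(apparent dip) = tan 45° · sin 50° = 0.7660
α = arctan(0.7660) = 37.45°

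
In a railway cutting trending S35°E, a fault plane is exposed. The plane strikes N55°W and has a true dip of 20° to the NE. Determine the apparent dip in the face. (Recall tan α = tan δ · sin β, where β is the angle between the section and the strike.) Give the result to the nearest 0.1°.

Angle between strike (N55°W) and section (S35°E): β = 20°.
tan(apparent dip) = tan 20° · sin 20° = 0.1245
α = arctan(0.1245) = 7.10°

7.1°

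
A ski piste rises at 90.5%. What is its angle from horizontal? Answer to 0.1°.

42.1°

tan θ = 90.5/100 = 0.9050
θ = arctan(0.9050) = 42.15°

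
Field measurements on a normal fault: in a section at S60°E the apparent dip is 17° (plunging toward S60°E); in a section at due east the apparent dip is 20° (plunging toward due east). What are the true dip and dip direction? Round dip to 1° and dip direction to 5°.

true dip 20°, dip direction 085°

Represent each trace as a vector plunging at its apparent dip toward its trend (east-north-up frame): v₁ = (0.828, -0.478, -0.292), v₂ = (0.940, 0.000, -0.342).
The plane normal is n = v₁ × v₂ ∝ (0.164, 0.009, 0.449).
True dip = arccos(n_z / |n|) = arccos(0.9395) = 20.0°.
The horizontal component of n points toward azimuth atan2(n_x, n_y) = 87°, the dip direction.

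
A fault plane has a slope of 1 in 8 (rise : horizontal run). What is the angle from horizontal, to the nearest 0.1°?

7.1°

tan θ = 1/8 = 0.1250
θ = arctan(0.1250) = 7.13°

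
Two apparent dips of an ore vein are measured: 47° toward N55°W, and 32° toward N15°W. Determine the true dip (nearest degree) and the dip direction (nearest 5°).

The two traces are lines in the plane: v₁ = (sin 305°·cos 47°, cos 305°·cos 47°, −sin 47°), v₂ = (sin 345°·cos 32°, cos 345°·cos 32°, −sin 32°).
Cross product v₁ × v₂ gives the pole to the plane: n ∝ (-0.392, 0.136, 0.372).
Dip δ = arctan(|n_h|/n_z) = arctan(0.415/0.372) = 48.1°.
Dip direction = atan2(-0.392, 0.136) = 289° (azimuth of n's horizontal projection).

true dip 48°, dip direction 290°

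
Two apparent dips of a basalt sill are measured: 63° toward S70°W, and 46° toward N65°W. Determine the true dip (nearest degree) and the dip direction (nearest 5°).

true dip 64°, dip direction 235°

Each apparent-dip line lies in the plane. As unit vectors (x east, y north, z up), v₁ plunges 63°→S70°W and v₂ plunges 46°→N65°W.
The plane normal is n = v₁ × v₂ ∝ (-0.373, -0.254, 0.223).
Dip δ = arctan(|n_h|/n_z) = arctan(0.452/0.223) = 63.7°.
Dip direction = azimuth of (n_x, n_y) = atan2(-0.373, -0.254) = 236°.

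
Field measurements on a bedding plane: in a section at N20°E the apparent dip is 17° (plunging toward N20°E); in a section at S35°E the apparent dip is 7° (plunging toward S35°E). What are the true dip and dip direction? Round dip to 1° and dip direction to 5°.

Represent each trace as a vector plunging at its apparent dip toward its trend (east-north-up frame): v₁ = (0.327, 0.899, -0.292), v₂ = (0.569, -0.813, -0.122).
n = v₁ × v₂ = (0.347, 0.127, 0.778) (taken with n_z > 0).
Dip δ = arctan(|n_h|/n_z) = arctan(0.370/0.778) = 25.4°.
Dip direction = azimuth of (n_x, n_y) = atan2(0.347, 0.127) = 70°.

true dip 25°, dip direction 070°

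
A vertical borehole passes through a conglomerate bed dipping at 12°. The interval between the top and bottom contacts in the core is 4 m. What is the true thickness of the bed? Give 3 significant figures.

3.91 m

True thickness t = h · cos(dip) = 4 × cos 12°
t = 4 × 0.9781 = 3.913 m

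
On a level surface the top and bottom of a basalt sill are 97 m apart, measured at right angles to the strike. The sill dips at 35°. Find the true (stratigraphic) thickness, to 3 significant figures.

55.6 m

True thickness t = w · sin(dip) = 97 × sin 35°
t = 97 × 0.5736 = 55.637 m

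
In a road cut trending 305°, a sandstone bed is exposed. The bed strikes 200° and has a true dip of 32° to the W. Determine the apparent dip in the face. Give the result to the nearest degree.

The strike is 200° and the section trends 305°; the acute angle between them is β = 75°.
tan(apparent dip) = tan 32° · sin 75° = 0.6036
apparent dip = arctan 0.6036 = 31.11°

31°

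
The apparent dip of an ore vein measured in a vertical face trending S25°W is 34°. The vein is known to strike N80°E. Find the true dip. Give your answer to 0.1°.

39.5°

β = acute angle between strike N80°E and section S25°W = 55°.
tan(true dip) = tan 34° / sin 55° = 0.8234
true dip = arctan 0.8234 = 39.47°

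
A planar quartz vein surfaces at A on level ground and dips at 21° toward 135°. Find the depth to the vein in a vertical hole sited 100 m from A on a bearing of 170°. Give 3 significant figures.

The hole lies 35° from the dip direction, so the down-dip offset is 100 × cos 35° = 81.92 m.
Depth = down-dip offset × tan(dip) = 81.92 × tan 21° = 81.92 × 0.3839
Depth = 31.44 m

31.4 m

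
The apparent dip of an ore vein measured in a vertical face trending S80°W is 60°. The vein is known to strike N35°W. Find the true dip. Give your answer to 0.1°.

The section is 65° from the strike.
tan(true dip) = tan 60° / sin 65° = 1.9111
δ = arctan(1.9111) = 62.38°

62.4°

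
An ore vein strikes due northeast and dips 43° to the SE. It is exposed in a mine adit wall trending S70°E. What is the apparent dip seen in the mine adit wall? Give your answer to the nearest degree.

The strike is due northeast and the section trends S70°E; the acute angle between them is β = 65°.
tan(apparent dip) = tan 43° · sin 65° = 0.8451
α = arctan(0.8451) = 40.20°

40°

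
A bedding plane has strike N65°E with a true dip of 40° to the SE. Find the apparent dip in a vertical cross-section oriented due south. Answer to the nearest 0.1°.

The section lies 65° from the strike.
tan α = tan 40° × sin 65° = 0.8391 × 0.9063 = 0.7605
apparent dip = arctan 0.7605 = 37.25°

37.3°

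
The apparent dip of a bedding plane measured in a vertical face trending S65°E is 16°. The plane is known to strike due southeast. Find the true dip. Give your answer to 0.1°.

The section is 20° from the strike.
tan δ = tan α / sin β = tan 16° / sin 20° = 0.2867 / 0.3420 = 0.8384
true dip = arctan 0.8384 = 39.98°

40.0°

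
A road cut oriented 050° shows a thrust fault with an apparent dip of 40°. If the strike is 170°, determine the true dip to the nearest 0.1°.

The section is 60° from the strike.
tan(true dip) = tan 40° / sin 60° = 0.9689
δ = arctan(0.9689) = 44.10°

44.1°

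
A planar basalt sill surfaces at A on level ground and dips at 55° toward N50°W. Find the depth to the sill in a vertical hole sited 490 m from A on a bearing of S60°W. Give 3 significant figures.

239 m

The hole lies 70° from the dip direction, so the down-dip offset is 490 × cos 70° = 167.59 m.
Depth = down-dip offset × tan(dip) = 167.59 × tan 55° = 167.59 × 1.4281
Depth = 239.34 m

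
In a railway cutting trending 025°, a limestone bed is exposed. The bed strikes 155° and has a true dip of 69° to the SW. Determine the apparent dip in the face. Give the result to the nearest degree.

The section lies 50° from the strike.
tan(apparent dip) = tan 69° · sin 50° = 1.9956
apparent dip = arctan 1.9956 = 63.38°

63°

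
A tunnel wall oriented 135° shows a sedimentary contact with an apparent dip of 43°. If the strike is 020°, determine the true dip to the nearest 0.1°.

45.8°

β = acute angle between strike 020° and section 135° = 65°.
tan(true dip) = tan 43° / sin 65° = 1.0289
true dip = arctan 1.0289 = 45.82°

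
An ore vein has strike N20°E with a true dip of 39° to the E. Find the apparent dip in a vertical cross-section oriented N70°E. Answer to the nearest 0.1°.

31.8°

The strike is N20°E and the section trends N70°E; the acute angle between them is β = 50°.
tan(apparent dip) = tan 39° · sin 50° = 0.6203
apparent dip = arctan 0.6203 = 31.81°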